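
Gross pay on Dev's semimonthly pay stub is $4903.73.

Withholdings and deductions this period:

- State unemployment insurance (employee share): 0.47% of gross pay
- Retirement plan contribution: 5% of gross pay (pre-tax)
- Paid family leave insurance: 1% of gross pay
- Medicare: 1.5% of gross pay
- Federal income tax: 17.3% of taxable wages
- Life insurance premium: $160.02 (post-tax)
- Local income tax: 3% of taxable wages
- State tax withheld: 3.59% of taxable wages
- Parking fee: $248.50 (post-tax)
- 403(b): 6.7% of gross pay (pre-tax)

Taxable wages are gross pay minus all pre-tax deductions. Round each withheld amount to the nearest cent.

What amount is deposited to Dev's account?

$2741.38

403(b): $4903.73 × 0.067 = $328.55
Retirement plan contribution: $4903.73 × 0.05 = $245.19
Pre-tax total = $328.55 + $245.19 = $573.74
Taxable wages = $4903.73 − $573.74 = $4329.99
State tax withheld: $4329.99 × 0.0359 = $155.45
Federal income tax: $4329.99 × 0.173 = $749.09
Local income tax: $4329.99 × 0.03 = $129.90
Paid family leave insurance: $4903.73 × 0.01 = $49.04
State unemployment insurance (employee share): $4903.73 × 0.0047 = $23.05
Medicare: $4903.73 × 0.015 = $73.56
Life insurance premium: $160.02
Parking fee: $248.50
Total deductions = $328.55 + $245.19 + $155.45 + $749.09 + $129.90 + $49.04 + $23.05 + $73.56 + $160.02 + $248.50 = $2162.35
Net pay = $4903.73 − $2162.35 = $2741.38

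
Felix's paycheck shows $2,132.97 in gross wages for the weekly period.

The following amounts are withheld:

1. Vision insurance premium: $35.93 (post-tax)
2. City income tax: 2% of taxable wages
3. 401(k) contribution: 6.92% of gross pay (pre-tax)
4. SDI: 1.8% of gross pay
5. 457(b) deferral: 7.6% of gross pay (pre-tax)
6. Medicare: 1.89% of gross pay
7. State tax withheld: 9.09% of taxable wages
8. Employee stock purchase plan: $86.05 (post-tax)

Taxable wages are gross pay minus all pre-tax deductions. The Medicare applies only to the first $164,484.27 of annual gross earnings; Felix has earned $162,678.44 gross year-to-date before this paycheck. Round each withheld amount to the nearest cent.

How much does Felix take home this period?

$1,426.56

401(k) contribution: $2,132.97 × 0.0692 = $147.60
457(b) deferral: $2,132.97 × 0.076 = $162.11
Pre-tax total = $147.60 + $162.11 = $309.71
Taxable wages = $2,132.97 − $309.71 = $1,823.26
State tax withheld: $1,823.26 × 0.0909 = $165.73
City income tax: $1,823.26 × 0.02 = $36.47
SDI: $2,132.97 × 0.018 = $38.39
Medicare: only $164,484.27 − $162,678.44 = $1,805.83 of this check is subject → $1,805.83 × 0.0189 = $34.13
Vision insurance premium: $35.93
Employee stock purchase plan: $86.05
Total deductions = $147.60 + $162.11 + $165.73 + $36.47 + $38.39 + $34.13 + $35.93 + $86.05 = $706.41
Net pay = $2,132.97 − $706.41 = $1,426.56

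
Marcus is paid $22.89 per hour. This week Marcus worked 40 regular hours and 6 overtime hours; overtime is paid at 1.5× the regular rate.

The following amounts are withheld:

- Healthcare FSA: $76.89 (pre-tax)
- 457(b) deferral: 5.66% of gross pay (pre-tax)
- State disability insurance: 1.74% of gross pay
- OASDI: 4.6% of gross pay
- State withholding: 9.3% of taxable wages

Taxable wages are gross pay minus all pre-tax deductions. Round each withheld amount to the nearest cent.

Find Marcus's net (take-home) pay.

Regular pay: 40 × $22.89 = $915.60
Overtime pay: 6 × $22.89 × 1.5 = $206.01
Gross pay = $915.60 + $206.01 = $1121.61
457(b) deferral: $1121.61 × 0.0566 = $63.48
Healthcare FSA: $76.89
Pre-tax total = $63.48 + $76.89 = $140.37
Taxable wages = $1121.61 − $140.37 = $981.24
State withholding: $981.24 × 0.093 = $91.26
State disability insurance: $1121.61 × 0.0174 = $19.52
OASDI: $1121.61 × 0.046 = $51.59
Total deductions = $63.48 + $76.89 + $91.26 + $19.52 + $51.59 = $302.74
Net pay = $1121.61 − $302.74 = $818.87

$818.87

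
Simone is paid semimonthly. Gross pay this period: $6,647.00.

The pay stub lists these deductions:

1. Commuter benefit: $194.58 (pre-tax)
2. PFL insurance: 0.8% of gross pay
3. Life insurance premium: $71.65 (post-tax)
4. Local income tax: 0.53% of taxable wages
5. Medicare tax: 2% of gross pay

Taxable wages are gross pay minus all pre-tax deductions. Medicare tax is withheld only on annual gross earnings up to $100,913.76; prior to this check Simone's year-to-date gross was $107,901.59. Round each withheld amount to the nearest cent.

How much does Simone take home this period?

$6,293.39

Commuter benefit: $194.58
Taxable wages = $6,647.00 − $194.58 = $6,452.42
Local income tax: $6,452.42 × 0.0053 = $34.20
Medicare tax: annual cap $100,913.76 already reached (YTD $107,901.59), so $0.00
PFL insurance: $6,647.00 × 0.008 = $53.18
Life insurance premium: $71.65
Total deductions = $194.58 + $34.20 + $0.00 + $53.18 + $71.65 = $353.61
Net pay = $6,647.00 − $353.61 = $6,293.39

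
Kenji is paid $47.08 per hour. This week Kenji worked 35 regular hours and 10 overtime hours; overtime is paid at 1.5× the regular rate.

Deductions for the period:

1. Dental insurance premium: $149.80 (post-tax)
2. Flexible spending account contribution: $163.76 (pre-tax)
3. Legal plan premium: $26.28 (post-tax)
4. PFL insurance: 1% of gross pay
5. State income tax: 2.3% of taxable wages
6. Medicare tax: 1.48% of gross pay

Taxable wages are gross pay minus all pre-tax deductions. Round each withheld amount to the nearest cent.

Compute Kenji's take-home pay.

$1905.40

Regular pay: 35 × $47.08 = $1647.80
Overtime pay: 10 × $47.08 × 1.5 = $706.20
Gross pay = $1647.80 + $706.20 = $2354.00
Flexible spending account contribution: $163.76
Taxable wages = $2354.00 − $163.76 = $2190.24
State income tax: $2190.24 × 0.023 = $50.38
PFL insurance: $2354.00 × 0.01 = $23.54
Medicare tax: $2354.00 × 0.0148 = $34.84
Dental insurance premium: $149.80
Legal plan premium: $26.28
Total deductions = $163.76 + $50.38 + $23.54 + $34.84 + $149.80 + $26.28 = $448.60
Net pay = $2354.00 − $448.60 = $1905.40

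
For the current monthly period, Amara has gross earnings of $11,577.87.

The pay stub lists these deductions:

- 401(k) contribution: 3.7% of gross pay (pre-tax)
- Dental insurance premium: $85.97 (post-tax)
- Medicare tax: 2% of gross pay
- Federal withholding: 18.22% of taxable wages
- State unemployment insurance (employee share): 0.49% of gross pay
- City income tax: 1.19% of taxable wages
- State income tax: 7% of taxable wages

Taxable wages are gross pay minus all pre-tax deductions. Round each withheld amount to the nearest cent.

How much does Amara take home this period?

401(k) contribution: $11,577.87 × 0.037 = $428.38
Taxable wages = $11,577.87 − $428.38 = $11,149.49
City income tax: $11,149.49 × 0.0119 = $132.68
State income tax: $11,149.49 × 0.07 = $780.46
Federal withholding: $11,149.49 × 0.1822 = $2,031.44
Medicare tax: $11,577.87 × 0.02 = $231.56
State unemployment insurance (employee share): $11,577.87 × 0.0049 = $56.73
Dental insurance premium: $85.97
Total deductions = $428.38 + $132.68 + $780.46 + $2,031.44 + $231.56 + $56.73 + $85.97 = $3,747.22
Net pay = $11,577.87 − $3,747.22 = $7,830.65

$7,830.65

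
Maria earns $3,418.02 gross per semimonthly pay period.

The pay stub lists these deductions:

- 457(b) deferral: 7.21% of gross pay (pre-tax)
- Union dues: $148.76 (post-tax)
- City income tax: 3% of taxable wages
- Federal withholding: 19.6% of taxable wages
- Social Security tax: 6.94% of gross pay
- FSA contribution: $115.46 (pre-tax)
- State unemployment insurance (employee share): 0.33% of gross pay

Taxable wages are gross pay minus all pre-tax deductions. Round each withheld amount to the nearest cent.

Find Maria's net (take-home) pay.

457(b) deferral: $3,418.02 × 0.0721 = $246.44
FSA contribution: $115.46
Pre-tax total = $246.44 + $115.46 = $361.90
Taxable wages = $3,418.02 − $361.90 = $3,056.12
Federal withholding: $3,056.12 × 0.196 = $599.00
City income tax: $3,056.12 × 0.03 = $91.68
State unemployment insurance (employee share): $3,418.02 × 0.0033 = $11.28
Social Security tax: $3,418.02 × 0.0694 = $237.21
Union dues: $148.76
Total deductions = $246.44 + $115.46 + $599.00 + $91.68 + $11.28 + $237.21 + $148.76 = $1,449.83
Net pay = $3,418.02 − $1,449.83 = $1,968.19

$1,968.19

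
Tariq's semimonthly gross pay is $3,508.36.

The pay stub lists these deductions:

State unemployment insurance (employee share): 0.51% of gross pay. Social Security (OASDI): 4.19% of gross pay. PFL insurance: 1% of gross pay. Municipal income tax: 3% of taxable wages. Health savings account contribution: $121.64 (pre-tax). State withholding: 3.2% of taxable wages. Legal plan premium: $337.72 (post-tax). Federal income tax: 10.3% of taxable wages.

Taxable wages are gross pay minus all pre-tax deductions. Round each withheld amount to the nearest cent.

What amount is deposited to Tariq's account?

$2,290.22

Health savings account contribution: $121.64
Taxable wages = $3,508.36 − $121.64 = $3,386.72
Municipal income tax: $3,386.72 × 0.03 = $101.60
State withholding: $3,386.72 × 0.032 = $108.38
Federal income tax: $3,386.72 × 0.103 = $348.83
PFL insurance: $3,508.36 × 0.01 = $35.08
State unemployment insurance (employee share): $3,508.36 × 0.0051 = $17.89
Social Security (OASDI): $3,508.36 × 0.0419 = $147.00
Legal plan premium: $337.72
Total deductions = $121.64 + $101.60 + $108.38 + $348.83 + $35.08 + $17.89 + $147.00 + $337.72 = $1,218.14
Net pay = $3,508.36 − $1,218.14 = $2,290.22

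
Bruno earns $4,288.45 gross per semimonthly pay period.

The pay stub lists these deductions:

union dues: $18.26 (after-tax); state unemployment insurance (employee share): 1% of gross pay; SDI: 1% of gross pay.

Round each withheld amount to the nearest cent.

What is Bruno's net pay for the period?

$4,184.43

State unemployment insurance (employee share): $4,288.45 × 0.01 = $42.88
SDI: $4,288.45 × 0.01 = $42.88
Union dues: $18.26
Total deductions = $42.88 + $42.88 + $18.26 = $104.02
Net pay = $4,288.45 − $104.02 = $4,184.43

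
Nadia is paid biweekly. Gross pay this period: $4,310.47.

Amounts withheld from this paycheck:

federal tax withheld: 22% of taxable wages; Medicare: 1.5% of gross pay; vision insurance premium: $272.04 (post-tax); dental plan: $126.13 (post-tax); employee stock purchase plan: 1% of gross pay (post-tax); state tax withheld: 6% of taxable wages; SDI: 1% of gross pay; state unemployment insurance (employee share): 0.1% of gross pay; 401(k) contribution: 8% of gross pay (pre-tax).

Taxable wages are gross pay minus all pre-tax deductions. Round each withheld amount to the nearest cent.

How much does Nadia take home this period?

$2,301.91

401(k) contribution: $4,310.47 × 0.08 = $344.84
Taxable wages = $4,310.47 − $344.84 = $3,965.63
Federal tax withheld: $3,965.63 × 0.22 = $872.44
State tax withheld: $3,965.63 × 0.06 = $237.94
SDI: $4,310.47 × 0.01 = $43.10
State unemployment insurance (employee share): $4,310.47 × 0.001 = $4.31
Medicare: $4,310.47 × 0.015 = $64.66
Employee stock purchase plan: $4,310.47 × 0.01 = $43.10
Dental plan: $126.13
Vision insurance premium: $272.04
Total deductions = $344.84 + $872.44 + $237.94 + $43.10 + $4.31 + $64.66 + $43.10 + $126.13 + $272.04 = $2,008.56
Net pay = $4,310.47 − $2,008.56 = $2,301.91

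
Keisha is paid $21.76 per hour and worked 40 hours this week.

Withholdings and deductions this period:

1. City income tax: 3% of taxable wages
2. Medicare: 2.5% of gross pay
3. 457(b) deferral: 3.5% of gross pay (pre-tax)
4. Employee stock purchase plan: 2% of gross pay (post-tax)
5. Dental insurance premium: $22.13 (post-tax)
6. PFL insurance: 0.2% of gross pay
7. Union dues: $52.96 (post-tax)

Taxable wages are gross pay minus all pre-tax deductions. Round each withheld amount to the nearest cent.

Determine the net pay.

$698.74

Gross pay: 40 × $21.76 = $870.40
457(b) deferral: $870.40 × 0.035 = $30.46
Taxable wages = $870.40 − $30.46 = $839.94
City income tax: $839.94 × 0.03 = $25.20
PFL insurance: $870.40 × 0.002 = $1.74
Medicare: $870.40 × 0.025 = $21.76
Dental insurance premium: $22.13
Union dues: $52.96
Employee stock purchase plan: $870.40 × 0.02 = $17.41
Total deductions = $30.46 + $25.20 + $1.74 + $21.76 + $22.13 + $52.96 + $17.41 = $171.66
Net pay = $870.40 − $171.66 = $698.74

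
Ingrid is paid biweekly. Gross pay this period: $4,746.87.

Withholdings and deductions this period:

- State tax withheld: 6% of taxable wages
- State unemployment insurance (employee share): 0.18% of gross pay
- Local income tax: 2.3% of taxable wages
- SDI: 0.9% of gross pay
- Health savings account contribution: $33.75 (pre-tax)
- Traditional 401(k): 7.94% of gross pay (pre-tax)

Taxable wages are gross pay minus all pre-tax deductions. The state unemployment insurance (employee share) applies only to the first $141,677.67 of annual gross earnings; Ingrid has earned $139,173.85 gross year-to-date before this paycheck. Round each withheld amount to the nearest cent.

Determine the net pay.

Health savings account contribution: $33.75
Traditional 401(k): $4,746.87 × 0.0794 = $376.90
Pre-tax total = $33.75 + $376.90 = $410.65
Taxable wages = $4,746.87 − $410.65 = $4,336.22
State tax withheld: $4,336.22 × 0.06 = $260.17
Local income tax: $4,336.22 × 0.023 = $99.73
SDI: $4,746.87 × 0.009 = $42.72
State unemployment insurance (employee share): only $141,677.67 − $139,173.85 = $2,503.82 of this check is subject → $2,503.82 × 0.0018 = $4.51
Total deductions = $33.75 + $376.90 + $260.17 + $99.73 + $42.72 + $4.51 = $817.78
Net pay = $4,746.87 − $817.78 = $3,929.09

$3,929.09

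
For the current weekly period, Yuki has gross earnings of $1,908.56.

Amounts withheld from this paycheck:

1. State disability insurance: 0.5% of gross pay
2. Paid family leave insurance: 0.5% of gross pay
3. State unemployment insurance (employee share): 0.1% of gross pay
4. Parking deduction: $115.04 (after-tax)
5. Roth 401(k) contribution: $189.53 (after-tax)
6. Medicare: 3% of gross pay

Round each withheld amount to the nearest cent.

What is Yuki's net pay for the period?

$1,525.74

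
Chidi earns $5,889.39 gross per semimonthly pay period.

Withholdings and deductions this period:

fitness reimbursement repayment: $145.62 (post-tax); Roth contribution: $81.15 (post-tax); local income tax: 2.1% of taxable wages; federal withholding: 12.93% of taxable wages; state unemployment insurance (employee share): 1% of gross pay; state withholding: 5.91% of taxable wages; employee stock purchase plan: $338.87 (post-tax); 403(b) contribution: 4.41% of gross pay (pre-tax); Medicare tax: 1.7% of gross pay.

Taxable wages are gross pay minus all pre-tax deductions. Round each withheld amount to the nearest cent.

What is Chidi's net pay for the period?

$3,726.17

403(b) contribution: $5,889.39 × 0.0441 = $259.72
Taxable wages = $5,889.39 − $259.72 = $5,629.67
State withholding: $5,629.67 × 0.0591 = $332.71
Local income tax: $5,629.67 × 0.021 = $118.22
Federal withholding: $5,629.67 × 0.1293 = $727.92
Medicare tax: $5,889.39 × 0.017 = $100.12
State unemployment insurance (employee share): $5,889.39 × 0.01 = $58.89
Fitness reimbursement repayment: $145.62
Roth contribution: $81.15
Employee stock purchase plan: $338.87
Total deductions = $259.72 + $332.71 + $118.22 + $727.92 + $100.12 + $58.89 + $145.62 + $81.15 + $338.87 = $2,163.22
Net pay = $5,889.39 − $2,163.22 = $3,726.17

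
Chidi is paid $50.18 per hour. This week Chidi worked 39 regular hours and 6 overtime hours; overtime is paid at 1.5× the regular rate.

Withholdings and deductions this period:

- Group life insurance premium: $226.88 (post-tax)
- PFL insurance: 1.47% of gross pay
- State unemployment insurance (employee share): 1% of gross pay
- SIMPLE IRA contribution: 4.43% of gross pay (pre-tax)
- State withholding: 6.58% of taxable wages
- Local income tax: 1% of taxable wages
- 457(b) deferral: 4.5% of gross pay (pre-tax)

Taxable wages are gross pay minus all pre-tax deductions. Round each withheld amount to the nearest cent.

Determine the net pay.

$1740.89

Regular pay: 39 × $50.18 = $1957.02
Overtime pay: 6 × $50.18 × 1.5 = $451.62
Gross pay = $1957.02 + $451.62 = $2408.64
SIMPLE IRA contribution: $2408.64 × 0.0443 = $106.70
457(b) deferral: $2408.64 × 0.045 = $108.39
Pre-tax total = $106.70 + $108.39 = $215.09
Taxable wages = $2408.64 − $215.09 = $2193.55
State withholding: $2193.55 × 0.0658 = $144.34
Local income tax: $2193.55 × 0.01 = $21.94
PFL insurance: $2408.64 × 0.0147 = $35.41
State unemployment insurance (employee share): $2408.64 × 0.01 = $24.09
Group life insurance premium: $226.88
Total deductions = $106.70 + $108.39 + $144.34 + $21.94 + $35.41 + $24.09 + $226.88 = $667.75
Net pay = $2408.64 − $667.75 = $1740.89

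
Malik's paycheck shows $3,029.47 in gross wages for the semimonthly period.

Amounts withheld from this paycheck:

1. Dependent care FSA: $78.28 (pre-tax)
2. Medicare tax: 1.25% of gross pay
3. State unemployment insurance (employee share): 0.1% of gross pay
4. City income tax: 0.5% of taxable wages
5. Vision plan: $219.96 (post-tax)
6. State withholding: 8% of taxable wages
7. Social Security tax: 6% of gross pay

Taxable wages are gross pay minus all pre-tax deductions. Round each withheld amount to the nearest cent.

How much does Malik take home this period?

$2,257.70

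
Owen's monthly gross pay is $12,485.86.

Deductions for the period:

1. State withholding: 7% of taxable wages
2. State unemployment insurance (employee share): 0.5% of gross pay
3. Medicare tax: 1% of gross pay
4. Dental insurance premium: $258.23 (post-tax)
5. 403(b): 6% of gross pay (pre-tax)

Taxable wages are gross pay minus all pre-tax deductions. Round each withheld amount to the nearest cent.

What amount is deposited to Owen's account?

403(b): $12,485.86 × 0.06 = $749.15
Taxable wages = $12,485.86 − $749.15 = $11,736.71
State withholding: $11,736.71 × 0.07 = $821.57
Medicare tax: $12,485.86 × 0.01 = $124.86
State unemployment insurance (employee share): $12,485.86 × 0.005 = $62.43
Dental insurance premium: $258.23
Total deductions = $749.15 + $821.57 + $124.86 + $62.43 + $258.23 = $2,016.24
Net pay = $12,485.86 − $2,016.24 = $10,469.62

$10,469.62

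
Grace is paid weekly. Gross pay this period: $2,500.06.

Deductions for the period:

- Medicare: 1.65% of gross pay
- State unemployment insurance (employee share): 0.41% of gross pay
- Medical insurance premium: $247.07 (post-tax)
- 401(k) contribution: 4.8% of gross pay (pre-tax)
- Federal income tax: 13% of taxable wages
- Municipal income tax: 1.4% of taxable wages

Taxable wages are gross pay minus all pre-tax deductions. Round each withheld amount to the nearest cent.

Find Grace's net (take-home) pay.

401(k) contribution: $2,500.06 × 0.048 = $120.00
Taxable wages = $2,500.06 − $120.00 = $2,380.06
Municipal income tax: $2,380.06 × 0.014 = $33.32
Federal income tax: $2,380.06 × 0.13 = $309.41
Medicare: $2,500.06 × 0.0165 = $41.25
State unemployment insurance (employee share): $2,500.06 × 0.0041 = $10.25
Medical insurance premium: $247.07
Total deductions = $120.00 + $33.32 + $309.41 + $41.25 + $10.25 + $247.07 = $761.30
Net pay = $2,500.06 − $761.30 = $1,738.76

$1,738.76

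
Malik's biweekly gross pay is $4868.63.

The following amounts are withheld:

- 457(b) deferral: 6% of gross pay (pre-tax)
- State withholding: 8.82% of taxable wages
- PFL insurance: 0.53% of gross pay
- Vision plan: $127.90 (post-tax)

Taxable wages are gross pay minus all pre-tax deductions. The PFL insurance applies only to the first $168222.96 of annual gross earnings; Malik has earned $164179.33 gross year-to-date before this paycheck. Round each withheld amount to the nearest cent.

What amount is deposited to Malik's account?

457(b) deferral: $4868.63 × 0.06 = $292.12
Taxable wages = $4868.63 − $292.12 = $4576.51
State withholding: $4576.51 × 0.0882 = $403.65
PFL insurance: only $168222.96 − $164179.33 = $4043.63 of this check is subject → $4043.63 × 0.0053 = $21.43
Vision plan: $127.90
Total deductions = $292.12 + $403.65 + $21.43 + $127.90 = $845.10
Net pay = $4868.63 − $845.10 = $4023.53

$4023.53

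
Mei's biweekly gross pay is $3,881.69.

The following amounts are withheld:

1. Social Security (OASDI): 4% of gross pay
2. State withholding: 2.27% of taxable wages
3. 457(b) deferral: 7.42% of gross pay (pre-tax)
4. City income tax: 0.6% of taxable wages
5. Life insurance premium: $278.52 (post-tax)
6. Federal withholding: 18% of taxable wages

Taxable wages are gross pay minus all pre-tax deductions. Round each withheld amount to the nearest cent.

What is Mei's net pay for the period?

$2,409.88

457(b) deferral: $3,881.69 × 0.0742 = $288.02
Taxable wages = $3,881.69 − $288.02 = $3,593.67
State withholding: $3,593.67 × 0.0227 = $81.58
City income tax: $3,593.67 × 0.006 = $21.56
Federal withholding: $3,593.67 × 0.18 = $646.86
Social Security (OASDI): $3,881.69 × 0.04 = $155.27
Life insurance premium: $278.52
Total deductions = $288.02 + $81.58 + $21.56 + $646.86 + $155.27 + $278.52 = $1,471.81
Net pay = $3,881.69 − $1,471.81 = $2,409.88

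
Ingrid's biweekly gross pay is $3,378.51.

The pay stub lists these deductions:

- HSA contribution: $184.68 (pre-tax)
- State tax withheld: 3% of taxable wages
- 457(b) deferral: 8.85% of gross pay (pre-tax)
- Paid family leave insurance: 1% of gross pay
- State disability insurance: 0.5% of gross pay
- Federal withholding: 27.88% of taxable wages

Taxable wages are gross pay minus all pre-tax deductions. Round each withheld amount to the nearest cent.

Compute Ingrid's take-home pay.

$1,950.23

457(b) deferral: $3,378.51 × 0.0885 = $299.00
HSA contribution: $184.68
Pre-tax total = $299.00 + $184.68 = $483.68
Taxable wages = $3,378.51 − $483.68 = $2,894.83
Federal withholding: $2,894.83 × 0.2788 = $807.08
State tax withheld: $2,894.83 × 0.03 = $86.84
Paid family leave insurance: $3,378.51 × 0.01 = $33.79
State disability insurance: $3,378.51 × 0.005 = $16.89
Total deductions = $299.00 + $184.68 + $807.08 + $86.84 + $33.79 + $16.89 = $1,428.28
Net pay = $3,378.51 − $1,428.28 = $1,950.23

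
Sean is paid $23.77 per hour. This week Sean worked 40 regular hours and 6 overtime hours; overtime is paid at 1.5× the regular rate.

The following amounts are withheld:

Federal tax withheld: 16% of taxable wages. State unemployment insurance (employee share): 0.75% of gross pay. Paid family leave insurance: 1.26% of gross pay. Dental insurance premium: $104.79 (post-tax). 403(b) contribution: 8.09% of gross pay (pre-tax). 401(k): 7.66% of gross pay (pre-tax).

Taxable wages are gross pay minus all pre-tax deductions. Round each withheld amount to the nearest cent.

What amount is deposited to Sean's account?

Regular pay: 40 × $23.77 = $950.80
Overtime pay: 6 × $23.77 × 1.5 = $213.93
Gross pay = $950.80 + $213.93 = $1164.73
403(b) contribution: $1164.73 × 0.0809 = $94.23
401(k): $1164.73 × 0.0766 = $89.22
Pre-tax total = $94.23 + $89.22 = $183.45
Taxable wages = $1164.73 − $183.45 = $981.28
Federal tax withheld: $981.28 × 0.16 = $157.00
State unemployment insurance (employee share): $1164.73 × 0.0075 = $8.74
Paid family leave insurance: $1164.73 × 0.0126 = $14.68
Dental insurance premium: $104.79
Total deductions = $94.23 + $89.22 + $157.00 + $8.74 + $14.68 + $104.79 = $468.66
Net pay = $1164.73 − $468.66 = $696.07

$696.07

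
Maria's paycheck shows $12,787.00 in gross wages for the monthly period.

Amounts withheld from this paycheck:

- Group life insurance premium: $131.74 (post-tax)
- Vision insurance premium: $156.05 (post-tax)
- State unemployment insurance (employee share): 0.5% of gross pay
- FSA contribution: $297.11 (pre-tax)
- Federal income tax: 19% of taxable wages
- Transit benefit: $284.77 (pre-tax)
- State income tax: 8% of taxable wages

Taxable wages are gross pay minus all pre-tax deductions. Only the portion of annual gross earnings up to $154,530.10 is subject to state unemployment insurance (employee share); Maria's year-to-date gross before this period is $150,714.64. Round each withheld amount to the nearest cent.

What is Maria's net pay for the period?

Transit benefit: $284.77
FSA contribution: $297.11
Pre-tax total = $284.77 + $297.11 = $581.88
Taxable wages = $12,787.00 − $581.88 = $12,205.12
State income tax: $12,205.12 × 0.08 = $976.41
Federal income tax: $12,205.12 × 0.19 = $2,318.97
State unemployment insurance (employee share): only $154,530.10 − $150,714.64 = $3,815.46 of this check is subject → $3,815.46 × 0.005 = $19.08
Vision insurance premium: $156.05
Group life insurance premium: $131.74
Total deductions = $284.77 + $297.11 + $976.41 + $2,318.97 + $19.08 + $156.05 + $131.74 = $4,184.13
Net pay = $12,787.00 − $4,184.13 = $8,602.87

$8,602.87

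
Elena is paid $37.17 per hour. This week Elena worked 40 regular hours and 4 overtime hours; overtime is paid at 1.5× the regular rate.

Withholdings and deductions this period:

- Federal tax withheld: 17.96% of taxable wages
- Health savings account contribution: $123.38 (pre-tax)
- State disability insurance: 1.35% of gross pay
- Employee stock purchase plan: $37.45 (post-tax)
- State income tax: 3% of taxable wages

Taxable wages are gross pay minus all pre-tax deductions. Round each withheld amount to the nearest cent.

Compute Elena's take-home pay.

Regular pay: 40 × $37.17 = $1,486.80
Overtime pay: 4 × $37.17 × 1.5 = $223.02
Gross pay = $1,486.80 + $223.02 = $1,709.82
Health savings account contribution: $123.38
Taxable wages = $1,709.82 − $123.38 = $1,586.44
State income tax: $1,586.44 × 0.03 = $47.59
Federal tax withheld: $1,586.44 × 0.1796 = $284.92
State disability insurance: $1,709.82 × 0.0135 = $23.08
Employee stock purchase plan: $37.45
Total deductions = $123.38 + $47.59 + $284.92 + $23.08 + $37.45 = $516.42
Net pay = $1,709.82 − $516.42 = $1,193.40

$1,193.40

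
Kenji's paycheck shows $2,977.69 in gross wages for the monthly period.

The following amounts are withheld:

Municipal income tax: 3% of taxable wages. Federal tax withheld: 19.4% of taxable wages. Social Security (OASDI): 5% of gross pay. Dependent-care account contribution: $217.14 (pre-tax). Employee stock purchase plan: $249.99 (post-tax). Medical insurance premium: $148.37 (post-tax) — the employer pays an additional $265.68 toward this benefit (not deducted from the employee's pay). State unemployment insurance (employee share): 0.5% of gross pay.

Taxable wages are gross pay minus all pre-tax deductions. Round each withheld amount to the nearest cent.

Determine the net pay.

$1,580.05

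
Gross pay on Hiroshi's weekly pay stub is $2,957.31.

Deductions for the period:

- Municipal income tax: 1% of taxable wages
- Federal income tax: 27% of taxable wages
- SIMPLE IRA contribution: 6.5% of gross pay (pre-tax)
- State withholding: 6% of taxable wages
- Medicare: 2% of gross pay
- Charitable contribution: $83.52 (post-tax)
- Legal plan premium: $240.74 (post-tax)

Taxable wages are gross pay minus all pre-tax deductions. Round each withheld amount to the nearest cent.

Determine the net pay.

$1,441.55

SIMPLE IRA contribution: $2,957.31 × 0.065 = $192.23
Taxable wages = $2,957.31 − $192.23 = $2,765.08
State withholding: $2,765.08 × 0.06 = $165.90
Federal income tax: $2,765.08 × 0.27 = $746.57
Municipal income tax: $2,765.08 × 0.01 = $27.65
Medicare: $2,957.31 × 0.02 = $59.15
Legal plan premium: $240.74
Charitable contribution: $83.52
Total deductions = $192.23 + $165.90 + $746.57 + $27.65 + $59.15 + $240.74 + $83.52 = $1,515.76
Net pay = $2,957.31 − $1,515.76 = $1,441.55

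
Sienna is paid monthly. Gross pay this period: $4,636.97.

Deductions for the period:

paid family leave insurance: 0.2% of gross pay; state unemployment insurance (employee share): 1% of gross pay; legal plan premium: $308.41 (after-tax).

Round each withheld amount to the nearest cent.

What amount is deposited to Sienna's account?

$4,272.92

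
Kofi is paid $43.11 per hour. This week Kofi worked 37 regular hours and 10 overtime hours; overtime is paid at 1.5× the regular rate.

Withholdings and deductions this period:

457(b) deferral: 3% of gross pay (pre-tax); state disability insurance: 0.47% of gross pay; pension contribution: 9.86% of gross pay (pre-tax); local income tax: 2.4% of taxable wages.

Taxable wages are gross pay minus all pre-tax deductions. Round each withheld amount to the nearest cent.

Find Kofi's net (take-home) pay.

$1,896.02

Regular pay: 37 × $43.11 = $1,595.07
Overtime pay: 10 × $43.11 × 1.5 = $646.65
Gross pay = $1,595.07 + $646.65 = $2,241.72
Pension contribution: $2,241.72 × 0.0986 = $221.03
457(b) deferral: $2,241.72 × 0.03 = $67.25
Pre-tax total = $221.03 + $67.25 = $288.28
Taxable wages = $2,241.72 − $288.28 = $1,953.44
Local income tax: $1,953.44 × 0.024 = $46.88
State disability insurance: $2,241.72 × 0.0047 = $10.54
Total deductions = $221.03 + $67.25 + $46.88 + $10.54 = $345.70
Net pay = $2,241.72 − $345.70 = $1,896.02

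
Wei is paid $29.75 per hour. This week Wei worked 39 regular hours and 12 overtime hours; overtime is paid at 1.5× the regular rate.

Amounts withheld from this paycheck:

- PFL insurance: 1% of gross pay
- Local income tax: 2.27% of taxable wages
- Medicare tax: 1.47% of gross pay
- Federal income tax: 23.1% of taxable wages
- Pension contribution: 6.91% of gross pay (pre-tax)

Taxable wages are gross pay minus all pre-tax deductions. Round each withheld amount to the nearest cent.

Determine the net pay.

$1,136.20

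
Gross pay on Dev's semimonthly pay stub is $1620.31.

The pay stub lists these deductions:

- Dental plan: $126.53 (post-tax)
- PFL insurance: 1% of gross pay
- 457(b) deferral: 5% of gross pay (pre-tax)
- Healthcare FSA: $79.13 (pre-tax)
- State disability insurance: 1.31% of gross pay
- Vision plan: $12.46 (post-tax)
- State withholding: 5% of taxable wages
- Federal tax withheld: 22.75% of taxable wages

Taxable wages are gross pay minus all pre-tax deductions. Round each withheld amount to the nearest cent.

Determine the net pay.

$878.54

457(b) deferral: $1620.31 × 0.05 = $81.02
Healthcare FSA: $79.13
Pre-tax total = $81.02 + $79.13 = $160.15
Taxable wages = $1620.31 − $160.15 = $1460.16
State withholding: $1460.16 × 0.05 = $73.01
Federal tax withheld: $1460.16 × 0.2275 = $332.19
PFL insurance: $1620.31 × 0.01 = $16.20
State disability insurance: $1620.31 × 0.0131 = $21.23
Vision plan: $12.46
Dental plan: $126.53
Total deductions = $81.02 + $79.13 + $73.01 + $332.19 + $16.20 + $21.23 + $12.46 + $126.53 = $741.77
Net pay = $1620.31 − $741.77 = $878.54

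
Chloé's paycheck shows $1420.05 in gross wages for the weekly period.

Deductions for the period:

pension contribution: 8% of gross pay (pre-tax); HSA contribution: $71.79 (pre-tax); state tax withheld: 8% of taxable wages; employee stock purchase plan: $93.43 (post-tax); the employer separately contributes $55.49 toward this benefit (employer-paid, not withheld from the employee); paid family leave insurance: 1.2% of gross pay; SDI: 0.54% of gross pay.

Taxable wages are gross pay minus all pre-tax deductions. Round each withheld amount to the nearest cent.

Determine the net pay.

HSA contribution: $71.79
Pension contribution: $1420.05 × 0.08 = $113.60
Pre-tax total = $71.79 + $113.60 = $185.39
Taxable wages = $1420.05 − $185.39 = $1234.66
State tax withheld: $1234.66 × 0.08 = $98.77
SDI: $1420.05 × 0.0054 = $7.67
Paid family leave insurance: $1420.05 × 0.012 = $17.04
Employee stock purchase plan: $93.43
(Employer's $55.49 toward employee stock purchase plan is not withheld from the employee.)
Total deductions = $71.79 + $113.60 + $98.77 + $7.67 + $17.04 + $93.43 = $402.30
Net pay = $1420.05 − $402.30 = $1017.75

$1017.75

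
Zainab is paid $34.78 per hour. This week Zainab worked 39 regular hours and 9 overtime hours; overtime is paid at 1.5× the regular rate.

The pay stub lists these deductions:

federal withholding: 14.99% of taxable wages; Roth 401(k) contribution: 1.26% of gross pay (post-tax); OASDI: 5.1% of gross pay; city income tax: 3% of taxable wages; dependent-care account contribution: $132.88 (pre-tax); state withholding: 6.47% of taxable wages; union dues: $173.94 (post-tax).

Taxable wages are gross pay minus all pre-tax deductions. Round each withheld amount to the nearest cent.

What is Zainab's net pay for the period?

$988.88

Regular pay: 39 × $34.78 = $1,356.42
Overtime pay: 9 × $34.78 × 1.5 = $469.53
Gross pay = $1,356.42 + $469.53 = $1,825.95
Dependent-care account contribution: $132.88
Taxable wages = $1,825.95 − $132.88 = $1,693.07
City income tax: $1,693.07 × 0.03 = $50.79
Federal withholding: $1,693.07 × 0.1499 = $253.79
State withholding: $1,693.07 × 0.0647 = $109.54
OASDI: $1,825.95 × 0.051 = $93.12
Union dues: $173.94
Roth 401(k) contribution: $1,825.95 × 0.0126 = $23.01
Total deductions = $132.88 + $50.79 + $253.79 + $109.54 + $93.12 + $173.94 + $23.01 = $837.07
Net pay = $1,825.95 − $837.07 = $988.88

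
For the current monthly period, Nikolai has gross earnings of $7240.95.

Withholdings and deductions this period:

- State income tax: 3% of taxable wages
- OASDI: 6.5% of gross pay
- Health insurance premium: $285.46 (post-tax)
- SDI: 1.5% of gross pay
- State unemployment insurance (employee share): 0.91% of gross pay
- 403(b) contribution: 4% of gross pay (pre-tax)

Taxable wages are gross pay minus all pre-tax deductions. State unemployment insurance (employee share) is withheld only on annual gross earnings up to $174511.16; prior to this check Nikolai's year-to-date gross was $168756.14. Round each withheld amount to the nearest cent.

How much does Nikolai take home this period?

$5825.67

403(b) contribution: $7240.95 × 0.04 = $289.64
Taxable wages = $7240.95 − $289.64 = $6951.31
State income tax: $6951.31 × 0.03 = $208.54
OASDI: $7240.95 × 0.065 = $470.66
State unemployment insurance (employee share): only $174511.16 − $168756.14 = $5755.02 of this check is subject → $5755.02 × 0.0091 = $52.37
SDI: $7240.95 × 0.015 = $108.61
Health insurance premium: $285.46
Total deductions = $289.64 + $208.54 + $470.66 + $52.37 + $108.61 + $285.46 = $1415.28
Net pay = $7240.95 − $1415.28 = $5825.67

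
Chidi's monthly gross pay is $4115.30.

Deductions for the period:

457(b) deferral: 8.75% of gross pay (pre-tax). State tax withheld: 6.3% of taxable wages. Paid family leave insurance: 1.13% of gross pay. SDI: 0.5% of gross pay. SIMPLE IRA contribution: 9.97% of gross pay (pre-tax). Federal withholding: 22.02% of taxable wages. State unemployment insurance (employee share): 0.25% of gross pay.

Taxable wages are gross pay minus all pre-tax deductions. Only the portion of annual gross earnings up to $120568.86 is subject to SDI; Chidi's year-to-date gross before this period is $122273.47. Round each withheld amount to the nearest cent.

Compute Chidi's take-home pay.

457(b) deferral: $4115.30 × 0.0875 = $360.09
SIMPLE IRA contribution: $4115.30 × 0.0997 = $410.30
Pre-tax total = $360.09 + $410.30 = $770.39
Taxable wages = $4115.30 − $770.39 = $3344.91
State tax withheld: $3344.91 × 0.063 = $210.73
Federal withholding: $3344.91 × 0.2202 = $736.55
SDI: annual cap $120568.86 already reached (YTD $122273.47), so $0.00
State unemployment insurance (employee share): $4115.30 × 0.0025 = $10.29
Paid family leave insurance: $4115.30 × 0.0113 = $46.50
Total deductions = $360.09 + $410.30 + $210.73 + $736.55 + $0.00 + $10.29 + $46.50 = $1774.46
Net pay = $4115.30 − $1774.46 = $2340.84

$2340.84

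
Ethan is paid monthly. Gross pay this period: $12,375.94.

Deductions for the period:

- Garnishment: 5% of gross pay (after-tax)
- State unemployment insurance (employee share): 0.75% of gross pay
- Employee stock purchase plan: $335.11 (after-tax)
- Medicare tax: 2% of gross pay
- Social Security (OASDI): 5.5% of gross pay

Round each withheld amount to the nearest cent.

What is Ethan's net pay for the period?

$10,401.01

Medicare tax: $12,375.94 × 0.02 = $247.52
State unemployment insurance (employee share): $12,375.94 × 0.0075 = $92.82
Social Security (OASDI): $12,375.94 × 0.055 = $680.68
Employee stock purchase plan: $335.11
Garnishment: $12,375.94 × 0.05 = $618.80
Total deductions = $247.52 + $92.82 + $680.68 + $335.11 + $618.80 = $1,974.93
Net pay = $12,375.94 − $1,974.93 = $10,401.01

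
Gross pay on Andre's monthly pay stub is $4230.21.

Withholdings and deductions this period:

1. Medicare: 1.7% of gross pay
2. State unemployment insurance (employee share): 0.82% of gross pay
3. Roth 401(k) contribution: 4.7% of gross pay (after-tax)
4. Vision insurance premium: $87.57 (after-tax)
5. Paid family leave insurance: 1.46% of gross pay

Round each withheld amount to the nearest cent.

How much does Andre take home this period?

State unemployment insurance (employee share): $4230.21 × 0.0082 = $34.69
Medicare: $4230.21 × 0.017 = $71.91
Paid family leave insurance: $4230.21 × 0.0146 = $61.76
Vision insurance premium: $87.57
Roth 401(k) contribution: $4230.21 × 0.047 = $198.82
Total deductions = $34.69 + $71.91 + $61.76 + $87.57 + $198.82 = $454.75
Net pay = $4230.21 − $454.75 = $3775.46

$3775.46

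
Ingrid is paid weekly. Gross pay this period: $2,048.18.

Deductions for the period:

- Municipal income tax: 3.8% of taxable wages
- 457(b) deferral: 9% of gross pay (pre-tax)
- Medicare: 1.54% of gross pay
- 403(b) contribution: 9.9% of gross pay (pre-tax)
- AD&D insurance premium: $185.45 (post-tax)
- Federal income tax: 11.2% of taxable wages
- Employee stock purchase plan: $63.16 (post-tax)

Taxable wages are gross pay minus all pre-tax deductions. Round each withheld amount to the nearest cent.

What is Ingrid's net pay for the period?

$1,131.76

457(b) deferral: $2,048.18 × 0.09 = $184.34
403(b) contribution: $2,048.18 × 0.099 = $202.77
Pre-tax total = $184.34 + $202.77 = $387.11
Taxable wages = $2,048.18 − $387.11 = $1,661.07
Municipal income tax: $1,661.07 × 0.038 = $63.12
Federal income tax: $1,661.07 × 0.112 = $186.04
Medicare: $2,048.18 × 0.0154 = $31.54
Employee stock purchase plan: $63.16
AD&D insurance premium: $185.45
Total deductions = $184.34 + $202.77 + $63.12 + $186.04 + $31.54 + $63.16 + $185.45 = $916.42
Net pay = $2,048.18 − $916.42 = $1,131.76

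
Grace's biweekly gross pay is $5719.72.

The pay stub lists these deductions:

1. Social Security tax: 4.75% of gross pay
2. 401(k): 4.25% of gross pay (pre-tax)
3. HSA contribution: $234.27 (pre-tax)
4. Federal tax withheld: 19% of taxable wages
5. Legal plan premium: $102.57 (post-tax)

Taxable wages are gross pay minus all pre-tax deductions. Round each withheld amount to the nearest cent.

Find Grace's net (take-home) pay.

$3872.05

HSA contribution: $234.27
401(k): $5719.72 × 0.0425 = $243.09
Pre-tax total = $234.27 + $243.09 = $477.36
Taxable wages = $5719.72 − $477.36 = $5242.36
Federal tax withheld: $5242.36 × 0.19 = $996.05
Social Security tax: $5719.72 × 0.0475 = $271.69
Legal plan premium: $102.57
Total deductions = $234.27 + $243.09 + $996.05 + $271.69 + $102.57 = $1847.67
Net pay = $5719.72 − $1847.67 = $3872.05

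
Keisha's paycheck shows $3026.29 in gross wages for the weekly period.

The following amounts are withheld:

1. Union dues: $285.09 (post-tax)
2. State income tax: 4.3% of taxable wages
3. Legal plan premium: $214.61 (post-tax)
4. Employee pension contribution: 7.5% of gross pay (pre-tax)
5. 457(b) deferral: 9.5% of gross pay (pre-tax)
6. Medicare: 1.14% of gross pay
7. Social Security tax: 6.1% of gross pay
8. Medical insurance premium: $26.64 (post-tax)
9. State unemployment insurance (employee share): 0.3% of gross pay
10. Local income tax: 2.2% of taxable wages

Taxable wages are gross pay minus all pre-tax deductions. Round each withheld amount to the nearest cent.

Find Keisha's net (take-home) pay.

Employee pension contribution: $3026.29 × 0.075 = $226.97
457(b) deferral: $3026.29 × 0.095 = $287.50
Pre-tax total = $226.97 + $287.50 = $514.47
Taxable wages = $3026.29 − $514.47 = $2511.82
State income tax: $2511.82 × 0.043 = $108.01
Local income tax: $2511.82 × 0.022 = $55.26
Medicare: $3026.29 × 0.0114 = $34.50
State unemployment insurance (employee share): $3026.29 × 0.003 = $9.08
Social Security tax: $3026.29 × 0.061 = $184.60
Union dues: $285.09
Legal plan premium: $214.61
Medical insurance premium: $26.64
Total deductions = $226.97 + $287.50 + $108.01 + $55.26 + $34.50 + $9.08 + $184.60 + $285.09 + $214.61 + $26.64 = $1432.26
Net pay = $3026.29 − $1432.26 = $1594.03

$1594.03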